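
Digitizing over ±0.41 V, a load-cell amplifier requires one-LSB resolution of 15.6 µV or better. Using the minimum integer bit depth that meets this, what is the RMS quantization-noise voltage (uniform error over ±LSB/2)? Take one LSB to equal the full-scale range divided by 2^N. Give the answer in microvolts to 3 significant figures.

3.61 µV

Full-scale range = 0.41 V − (-0.41 V) = 0.82 V.
Required number of levels: 0.82/15.6 µV = 52564; smallest N with 2^N ≥ that is 16.
LSB = 0.82 V ÷ 2^16 = 0.82/65536 V = 12.512 µV.
σ_q = LSB/√12 = 12.512 µV/3.4641 = 3.61 µV.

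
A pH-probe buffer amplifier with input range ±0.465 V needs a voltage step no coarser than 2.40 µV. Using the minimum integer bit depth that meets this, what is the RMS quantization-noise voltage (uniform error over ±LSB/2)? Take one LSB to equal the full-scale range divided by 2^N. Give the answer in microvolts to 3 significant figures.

0.512 µV

Range = 0.465 − (-0.465) = 0.93 V.
Need 2^N ≥ 0.93 V / 2.40 µV = 387500 → N_min = 19.
LSB = 0.93 V ÷ 2^19 = 0.93/524288 V = 1.7738 µV.
V_rms = LSB/√12 = 0.512 µV.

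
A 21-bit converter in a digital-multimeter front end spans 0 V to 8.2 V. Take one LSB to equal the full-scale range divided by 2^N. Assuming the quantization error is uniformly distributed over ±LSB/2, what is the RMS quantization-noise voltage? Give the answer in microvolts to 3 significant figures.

Full-scale range = 8.2 V.
LSB = 8.2 V ÷ 2^21 = 8.2/2097152 V = 3.9101 µV.
σ_q = LSB/√12 = 3.9101 µV/3.4641 = 1.13 µV.

1.13 µV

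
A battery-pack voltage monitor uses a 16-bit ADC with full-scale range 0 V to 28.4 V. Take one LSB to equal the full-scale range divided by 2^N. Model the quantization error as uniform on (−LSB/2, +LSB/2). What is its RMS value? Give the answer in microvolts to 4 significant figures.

125.1 µV

Span = 28.4 V.
LSB = 28.4 V / 2^16 = 433.350 µV.
σ_q = LSB/√12 = 433.350 µV/3.4641 = 125.1 µV.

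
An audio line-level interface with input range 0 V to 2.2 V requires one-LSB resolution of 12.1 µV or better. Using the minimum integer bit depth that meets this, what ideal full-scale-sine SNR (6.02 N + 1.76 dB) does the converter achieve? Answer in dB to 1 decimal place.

110.1 dB

Full-scale range = 2.2 V.
Need 2^N ≥ 2.2 V / 12.1 µV = 181800 → N_min = 18.
SNR = 6.02 × 18 + 1.76 = 110.12 dB.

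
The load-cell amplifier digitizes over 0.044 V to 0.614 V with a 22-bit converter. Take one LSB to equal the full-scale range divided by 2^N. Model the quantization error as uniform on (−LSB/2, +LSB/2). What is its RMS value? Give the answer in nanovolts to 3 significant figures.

39.2 nV

The full-scale span is 0.614 − (0.044) = 0.57 V.
Step size = 0.57/4194304 V = 135.90 nV.
RMS of a uniform error over width LSB is LSB/√12 = 39.2 nV.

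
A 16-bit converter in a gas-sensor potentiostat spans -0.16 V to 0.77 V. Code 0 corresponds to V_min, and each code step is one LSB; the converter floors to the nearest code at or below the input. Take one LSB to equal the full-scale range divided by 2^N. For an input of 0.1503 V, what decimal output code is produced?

Range = 0.77 − (-0.16) = 0.93 V. LSB = 0.93 V / 2^16 ≈ 14.19 µV.
(V_in − V_min) × 2^16/range = (0.1503 − (-0.16)) × 65536/0.93 = 21866.474.
Floor → code = 21866.

21866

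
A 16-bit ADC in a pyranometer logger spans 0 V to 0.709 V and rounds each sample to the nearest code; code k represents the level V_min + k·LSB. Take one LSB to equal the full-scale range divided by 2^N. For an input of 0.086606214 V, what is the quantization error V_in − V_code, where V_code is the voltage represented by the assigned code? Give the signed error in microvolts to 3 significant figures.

Span = 0.709 V. LSB = 0.709 V / 2^16 ≈ 10.82 µV.
(0.086606214 − (0)) / LSB = 0.086606214 × 65536/0.709 = 8005.3947. Nearest integer: k = 8005.
V_code = V_min + k × range/2^16 = 0 + 8005 × 0.709/65536 = 0.086601943970 V.
V_in − V_code = 0.086606214 − (0.086601943970) = +4.27 µV.

+4.27 µV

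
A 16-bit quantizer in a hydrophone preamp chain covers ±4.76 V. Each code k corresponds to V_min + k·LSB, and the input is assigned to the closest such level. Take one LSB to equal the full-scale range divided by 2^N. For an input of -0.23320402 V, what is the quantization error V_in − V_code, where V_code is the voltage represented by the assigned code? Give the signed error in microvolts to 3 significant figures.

The full-scale span is 4.76 − (-4.76) = 9.52 V. LSB = 9.52 V / 2^16 ≈ 145.3 µV.
(V_in − V_min)/LSB = (-0.23320402 − (-4.76)) × 65536/9.52 = 31162.6157 → nearest code k = 31163.
Reconstructed level: -4.76 + 31163 × 9.52/65536 V = -0.23314819336 V.
V_in − V_code = -0.23320402 − (-0.23314819336) = −55.8 µV.

−55.8 µV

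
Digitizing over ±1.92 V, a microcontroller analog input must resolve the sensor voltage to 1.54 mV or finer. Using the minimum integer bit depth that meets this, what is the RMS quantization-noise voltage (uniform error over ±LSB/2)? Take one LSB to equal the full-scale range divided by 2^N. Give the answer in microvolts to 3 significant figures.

Range = 1.92 − (-1.92) = 3.84 V.
Need 2^N ≥ 3.84 V / 1.54 mV = 2494 → N_min = 12.
Step size = 3.84/4096 V = 0.93750 mV.
RMS noise = LSB/√12 = 271 µV.

271 µV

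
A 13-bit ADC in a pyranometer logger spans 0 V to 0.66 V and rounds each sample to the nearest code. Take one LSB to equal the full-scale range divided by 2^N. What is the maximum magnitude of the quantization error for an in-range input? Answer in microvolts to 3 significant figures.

Span = 0.66 V.
One LSB is 0.66 V / 8192 = 80.566 µV.
A rounding quantizer has |error| ≤ LSB/2 = 40.3 µV.

40.3 µV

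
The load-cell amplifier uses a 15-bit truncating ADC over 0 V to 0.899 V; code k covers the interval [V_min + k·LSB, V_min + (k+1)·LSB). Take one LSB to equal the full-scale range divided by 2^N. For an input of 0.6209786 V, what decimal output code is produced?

22634

Full-scale range = 0.899 V. LSB = 0.899 V / 2^15 ≈ 27.44 µV.
code = ⌊(V_in − V_min)/LSB⌋ = ⌊(V_in − V_min) × 2^15 / range⌋
     = ⌊(0.6209786 − (0)) × 32768 / 0.899⌋ = ⌊0.6209786 × 32768/0.899⌋
     = ⌊22634.290⌋ = 22634.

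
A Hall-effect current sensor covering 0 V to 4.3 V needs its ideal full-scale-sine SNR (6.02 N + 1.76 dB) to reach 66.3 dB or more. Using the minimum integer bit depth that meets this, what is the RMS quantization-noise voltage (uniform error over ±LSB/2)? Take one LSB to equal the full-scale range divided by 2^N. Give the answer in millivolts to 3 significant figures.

0.606 mV

Full-scale range = 4.3 V.
N ≥ (66.3 − 1.76)/6.02 = 10.721 → N_min = 11.
LSB = 4.3 V / 2^11 = 2.0996 mV.
V_rms = LSB/√12 = 0.606 mV.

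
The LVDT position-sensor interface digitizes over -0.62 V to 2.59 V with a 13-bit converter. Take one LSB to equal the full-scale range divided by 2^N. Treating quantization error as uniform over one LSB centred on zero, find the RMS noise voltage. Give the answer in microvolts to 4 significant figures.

113.1 µV

Span: 2.59 V − (-0.62 V) = 3.21 V.
LSB = 3.21 V / 2^13 = 391.846 µV.
For a uniform distribution on [−LSB/2, +LSB/2], V_rms = LSB/√12 = 391.846 µV/3.4641 = 113.1 µV.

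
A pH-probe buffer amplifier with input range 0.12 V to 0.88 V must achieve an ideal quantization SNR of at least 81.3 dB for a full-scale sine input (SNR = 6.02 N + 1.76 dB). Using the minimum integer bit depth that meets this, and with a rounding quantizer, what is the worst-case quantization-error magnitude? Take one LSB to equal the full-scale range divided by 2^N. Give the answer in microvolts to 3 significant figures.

23.2 µV

Span: 0.88 V − (0.12 V) = 0.76 V.
Required N = ⌈(81.3 − 1.76)/6.02⌉ = ⌈13.213⌉ = 14.
Step size = 0.76/16384 V = 46.387 µV.
Max error for round-to-nearest is LSB/2 = 23.2 µV.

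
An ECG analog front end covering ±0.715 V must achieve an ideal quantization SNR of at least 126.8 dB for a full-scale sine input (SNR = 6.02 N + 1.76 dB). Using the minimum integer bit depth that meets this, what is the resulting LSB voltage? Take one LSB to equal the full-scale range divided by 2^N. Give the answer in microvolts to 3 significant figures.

Full-scale range = 0.715 V − (-0.715 V) = 1.43 V.
6.02 N + 1.76 ≥ 126.8 gives N ≥ 20.771, so the minimum integer is 21.
LSB = 1.43 V ÷ 2^21 = 1.43/2097152 V = 0.682 µV.

0.682 µV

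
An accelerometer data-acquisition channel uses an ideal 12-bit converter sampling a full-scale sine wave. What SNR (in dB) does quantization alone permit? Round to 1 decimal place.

For an ideal N-bit converter with full-scale sine input, SNR = 6.02 N + 1.76 dB. SNR = 6.02 × 12 + 1.76 = 72.24 + 1.76 = 74.00 dB.

74.0 dB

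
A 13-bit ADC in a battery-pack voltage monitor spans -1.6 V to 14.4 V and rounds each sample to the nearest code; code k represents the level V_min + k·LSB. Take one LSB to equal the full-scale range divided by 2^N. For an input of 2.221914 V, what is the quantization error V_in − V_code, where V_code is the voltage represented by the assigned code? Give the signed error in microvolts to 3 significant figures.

The full-scale span is 14.4 − (-1.6) = 16 V. LSB = 16 V / 2^13 ≈ 1.953 mV.
Position in LSBs: (2.221914 − (-1.6)) × 8192/16 = 1956.8200; rounding gives k = 1957.
V_code = V_min + k × range/2^13 = -1.6 + 1957 × 16/8192 = 2.222265625 V.
V_in − V_code = 2.221914 − (2.222265625) = −352 µV.

−352 µV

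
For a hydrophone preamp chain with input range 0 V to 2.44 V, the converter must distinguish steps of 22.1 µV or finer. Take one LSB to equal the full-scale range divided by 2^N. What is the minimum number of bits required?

17 bits

Full-scale range = 2.44 V.
Levels needed ≥ 2.44/22.1 µV = 110400. 2^17 = 131072 suffices, so N_min = 17.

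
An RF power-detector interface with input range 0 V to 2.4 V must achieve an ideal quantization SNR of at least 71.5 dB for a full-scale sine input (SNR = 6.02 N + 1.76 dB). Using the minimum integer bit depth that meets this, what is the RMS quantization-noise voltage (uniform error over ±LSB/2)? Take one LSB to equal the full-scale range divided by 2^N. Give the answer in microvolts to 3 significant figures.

V_FS = 2.4 V.
N ≥ (71.5 − 1.76)/6.02 = 11.585 → N_min = 12.
LSB = 2.4 V / 2^12 = 0.58594 mV.
V_rms = LSB/√12 = 169 µV.

169 µV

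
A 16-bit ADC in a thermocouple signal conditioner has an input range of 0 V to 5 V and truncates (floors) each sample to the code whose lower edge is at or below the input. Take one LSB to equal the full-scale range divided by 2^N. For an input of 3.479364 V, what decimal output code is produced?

45604

Full-scale range = 5 V. LSB = 5 V / 2^16 ≈ 76.29 µV.
(V_in − V_min) × 2^16/range = (3.479364 − (0)) × 65536/5 = 45604.720.
Floor → code = 45604.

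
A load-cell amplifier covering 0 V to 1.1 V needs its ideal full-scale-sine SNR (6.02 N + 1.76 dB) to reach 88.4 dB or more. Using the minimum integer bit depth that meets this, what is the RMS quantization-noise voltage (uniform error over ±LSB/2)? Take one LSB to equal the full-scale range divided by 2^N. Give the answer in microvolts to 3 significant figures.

9.69 µV

Full-scale range = 1.1 V.
Solving 6.02 N ≥ 88.4 − 1.76: N ≥ 14.392. Round up → N = 15.
LSB = 1.1 V / 2^15 = 33.569 µV.
V_rms = LSB/√12 = 9.69 µV.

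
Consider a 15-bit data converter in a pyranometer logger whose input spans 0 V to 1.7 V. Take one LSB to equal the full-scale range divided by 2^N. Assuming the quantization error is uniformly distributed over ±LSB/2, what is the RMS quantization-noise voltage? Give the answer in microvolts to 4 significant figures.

Span = 1.7 V.
Step size = 1.7/32768 V = 51.8799 µV.
RMS of a uniform error over width LSB is LSB/√12 = 14.98 µV.

14.98 µV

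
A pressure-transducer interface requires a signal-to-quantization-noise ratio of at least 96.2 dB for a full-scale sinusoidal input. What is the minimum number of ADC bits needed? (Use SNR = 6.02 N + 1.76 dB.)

16 bits

N ≥ (96.2 − 1.76)/6.02 = 15.688 → N_min = 16.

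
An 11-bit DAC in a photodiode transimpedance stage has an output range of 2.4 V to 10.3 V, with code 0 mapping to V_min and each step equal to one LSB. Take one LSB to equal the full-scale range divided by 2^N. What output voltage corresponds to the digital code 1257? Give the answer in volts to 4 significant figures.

Range = 10.3 − (2.4) = 7.9 V. LSB = 7.9 V / 2^11.
V_out = 2.4 + 1257 × (7.9/2048) V
      = 2.4 + 4.84878 = 7.24878 V.

7.249 V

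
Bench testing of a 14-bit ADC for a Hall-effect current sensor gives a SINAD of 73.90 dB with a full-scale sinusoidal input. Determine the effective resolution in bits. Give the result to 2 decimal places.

11.98 bits

(73.90 − 1.76) / 6.02 = 72.14/6.02 = 11.9834 effective bits.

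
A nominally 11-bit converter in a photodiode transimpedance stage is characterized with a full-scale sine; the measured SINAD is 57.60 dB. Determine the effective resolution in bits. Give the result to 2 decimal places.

ENOB = (SINAD − 1.76) / 6.02 = (57.60 − 1.76) / 6.02 = 55.84 / 6.02 = 9.2757.

9.28 bits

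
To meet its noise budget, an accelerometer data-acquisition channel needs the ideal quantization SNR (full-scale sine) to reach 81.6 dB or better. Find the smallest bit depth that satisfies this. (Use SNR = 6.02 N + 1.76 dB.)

6.02 N + 1.76 ≥ 81.6 gives N ≥ 13.262, so the minimum integer is 14.

14 bits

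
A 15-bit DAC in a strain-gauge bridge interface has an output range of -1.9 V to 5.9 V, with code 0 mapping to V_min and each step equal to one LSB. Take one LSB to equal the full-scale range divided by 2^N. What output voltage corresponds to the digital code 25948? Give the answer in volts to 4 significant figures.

4.277 V

Range = 5.9 − (-1.9) = 7.8 V. LSB = 7.8 V / 2^15.
Output = V_min + (25948/32768) × range = -1.9 + 0.791870 × 7.8 V
      = -1.9 + 6.17659 = 4.27659 V.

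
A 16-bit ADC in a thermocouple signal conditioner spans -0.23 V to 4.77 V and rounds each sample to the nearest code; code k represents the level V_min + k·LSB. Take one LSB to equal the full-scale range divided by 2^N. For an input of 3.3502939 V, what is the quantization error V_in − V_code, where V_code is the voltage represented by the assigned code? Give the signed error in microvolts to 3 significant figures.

Full-scale range = 4.77 V − (-0.23 V) = 5 V. LSB = 5 V / 2^16 ≈ 76.29 µV.
(3.3502939 − (-0.23)) / LSB = 3.5802939 × 65536/5 = 46927.6282. Nearest integer: k = 46928.
V_code = -0.23 + (46928/65536) × 5 = 3.3503222656 V.
e = 3.3502939 − (3.3503222656) = −28.4 µV.

−28.4 µV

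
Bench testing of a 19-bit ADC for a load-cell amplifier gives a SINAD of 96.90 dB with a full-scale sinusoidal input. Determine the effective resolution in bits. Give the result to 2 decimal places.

Inverting SNR = 6.02 N + 1.76: N_eff = (96.90 − 1.76)/6.02 = 15.8040.

15.80 bits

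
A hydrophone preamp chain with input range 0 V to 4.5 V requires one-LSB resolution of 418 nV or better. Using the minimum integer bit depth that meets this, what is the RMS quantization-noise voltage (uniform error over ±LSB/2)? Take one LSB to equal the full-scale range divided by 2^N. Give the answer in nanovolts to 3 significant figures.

V_FS = 4.5 V.
Levels needed ≥ 4.5/418 nV = 1.077e7. 2^24 = 16777216 suffices, so N_min = 24.
One LSB is 4.5 V / 16777216 = 268.22 nV.
RMS noise = LSB/√12 = 77.4 nV.

77.4 nV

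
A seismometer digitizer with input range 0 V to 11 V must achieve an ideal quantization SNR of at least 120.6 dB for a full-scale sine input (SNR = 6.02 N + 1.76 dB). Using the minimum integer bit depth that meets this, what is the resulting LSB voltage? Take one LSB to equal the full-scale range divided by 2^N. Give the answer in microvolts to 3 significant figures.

V_FS = 11 V.
N ≥ (120.6 − 1.76)/6.02 = 19.741 → N_min = 20.
LSB = 11 V / 2^20 = 10.5 µV.

10.5 µV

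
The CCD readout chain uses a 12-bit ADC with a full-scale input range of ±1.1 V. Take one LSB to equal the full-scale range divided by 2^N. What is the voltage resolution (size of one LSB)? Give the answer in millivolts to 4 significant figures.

0.5371 mV

The full-scale span is 1.1 − (-1.1) = 2.2 V.
Number of codes = 2^12 = 4096.
One LSB is 2.2 V / 4096 = 0.5371 mV.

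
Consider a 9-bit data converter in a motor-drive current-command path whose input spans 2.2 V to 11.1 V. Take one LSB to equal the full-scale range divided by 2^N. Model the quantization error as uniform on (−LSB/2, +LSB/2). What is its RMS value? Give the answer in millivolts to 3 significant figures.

5.02 mV

Range = 11.1 − (2.2) = 8.9 V.
LSB = 8.9 V ÷ 2^9 = 8.9/512 V = 17.383 mV.
RMS of a uniform error over width LSB is LSB/√12 = 5.02 mV.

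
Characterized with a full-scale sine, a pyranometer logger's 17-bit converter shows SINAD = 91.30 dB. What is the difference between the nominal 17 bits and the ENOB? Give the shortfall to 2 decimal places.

2.13 bits

ENOB = (SINAD − 1.76)/6.02 = (91.30 − 1.76)/6.02 = 14.8738 bits.
Lost resolution: 17 − 14.8738 = 2.1262 bits.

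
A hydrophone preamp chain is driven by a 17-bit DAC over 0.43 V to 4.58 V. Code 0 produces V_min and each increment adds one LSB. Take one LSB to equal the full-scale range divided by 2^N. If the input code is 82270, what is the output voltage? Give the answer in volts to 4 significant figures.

3.035 V

Range = 4.58 − (0.43) = 4.15 V. LSB = 4.15 V / 2^17.
Output = V_min + (82270/131072) × range = 0.43 + 0.627670 × 4.15 V
      = 0.43 V + 2.60483 V = 3.03483 V.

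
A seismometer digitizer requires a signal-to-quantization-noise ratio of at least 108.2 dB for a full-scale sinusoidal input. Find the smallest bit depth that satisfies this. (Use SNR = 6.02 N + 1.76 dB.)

N ≥ (108.2 − 1.76)/6.02 = 17.681 → N_min = 18.

18 bits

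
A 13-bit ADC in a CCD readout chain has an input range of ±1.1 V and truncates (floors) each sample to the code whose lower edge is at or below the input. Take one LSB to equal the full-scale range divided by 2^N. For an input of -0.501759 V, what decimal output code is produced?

2227

The full-scale span is 1.1 − (-1.1) = 2.2 V. LSB = 2.2 V / 2^13 ≈ 268.6 µV.
(V_in − V_min) × 2^13/range = (-0.501759 − (-1.1)) × 8192/2.2 = 2227.632.
Floor → code = 2227.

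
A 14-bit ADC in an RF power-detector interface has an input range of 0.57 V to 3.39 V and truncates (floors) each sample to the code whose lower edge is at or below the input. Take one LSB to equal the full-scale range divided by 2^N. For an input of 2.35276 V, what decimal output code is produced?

Range = 3.39 − (0.57) = 2.82 V. LSB = 2.82 V / 2^14 ≈ 172.1 µV.
(V_in − V_min) × 2^14/range = (2.35276 − (0.57)) × 16384/2.82 = 10357.709.
Floor → code = 10357.

10357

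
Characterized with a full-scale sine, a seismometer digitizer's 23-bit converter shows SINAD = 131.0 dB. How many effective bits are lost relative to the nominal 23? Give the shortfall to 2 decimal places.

1.53 bits

N_eff = (131.0 − 1.76)/6.02 = 21.4684 bits.
Shortfall = 23 − 21.4684 = 1.5316 bits.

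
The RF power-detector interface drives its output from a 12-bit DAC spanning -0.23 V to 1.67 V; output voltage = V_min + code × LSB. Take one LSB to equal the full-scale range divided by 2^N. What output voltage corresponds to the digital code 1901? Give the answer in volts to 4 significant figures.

0.6518 V

Range = 1.67 − (-0.23) = 1.9 V. LSB = 1.9 V / 2^12.
V_out = V_min + code × LSB = -0.23 V + 1901 × 1.9 V / 4096
      = -0.23 + 0.881812 = 0.651812 V.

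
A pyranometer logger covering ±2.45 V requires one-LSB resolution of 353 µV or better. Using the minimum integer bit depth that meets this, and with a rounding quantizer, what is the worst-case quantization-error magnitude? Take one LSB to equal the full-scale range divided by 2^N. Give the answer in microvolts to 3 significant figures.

150 µV

Span: 2.45 V − (-2.45 V) = 4.9 V.
Need 2^N ≥ 4.9 V / 353 µV = 13880 → N_min = 14.
LSB = 4.9 V / 2^14 = 299.07 µV.
Max error for round-to-nearest is LSB/2 = 150 µV.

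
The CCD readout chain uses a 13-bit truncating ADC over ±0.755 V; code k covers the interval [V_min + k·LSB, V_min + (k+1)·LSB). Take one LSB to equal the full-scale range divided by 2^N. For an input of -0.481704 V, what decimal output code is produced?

1482

The full-scale span is 0.755 − (-0.755) = 1.51 V. LSB = 1.51 V / 2^13 ≈ 184.3 µV.
V_in − V_min = -0.481704 − (-0.755) = 0.273296 V.
Divide by LSB: 0.273296 × 8192/1.51 = 1482.6760.
Truncating gives code 1482.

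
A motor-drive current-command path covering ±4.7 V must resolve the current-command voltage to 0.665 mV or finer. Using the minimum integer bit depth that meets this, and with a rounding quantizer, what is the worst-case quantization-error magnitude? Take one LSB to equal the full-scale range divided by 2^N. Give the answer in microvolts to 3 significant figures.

287 µV

Full-scale range = 4.7 V − (-4.7 V) = 9.4 V.
Required number of levels: 9.4/0.665 mV = 14135; smallest N with 2^N ≥ that is 14.
LSB = 9.4 V ÷ 2^14 = 9.4/16384 V = 0.57373 mV.
Max error for round-to-nearest is LSB/2 = 287 µV.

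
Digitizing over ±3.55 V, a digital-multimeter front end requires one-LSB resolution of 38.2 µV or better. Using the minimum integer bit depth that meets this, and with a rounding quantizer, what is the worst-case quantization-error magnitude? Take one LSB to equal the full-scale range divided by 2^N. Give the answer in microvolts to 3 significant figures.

Full-scale range = 3.55 V − (-3.55 V) = 7.1 V.
Required number of levels: 7.1/38.2 µV = 185860; smallest N with 2^N ≥ that is 18.
Step size = 7.1/262144 V = 27.084 µV.
Max error for round-to-nearest is LSB/2 = 13.5 µV.

13.5 µV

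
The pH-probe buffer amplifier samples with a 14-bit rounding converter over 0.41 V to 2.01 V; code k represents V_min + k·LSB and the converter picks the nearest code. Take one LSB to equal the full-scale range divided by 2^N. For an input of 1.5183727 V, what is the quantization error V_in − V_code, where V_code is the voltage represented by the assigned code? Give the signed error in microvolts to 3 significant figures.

−25.7 µV

Full-scale range = 2.01 V − (0.41 V) = 1.6 V. LSB = 1.6 V / 2^14 ≈ 97.66 µV.
(1.5183727 − (0.41)) / LSB = 1.1083727 × 16384/1.6 = 11349.7364. Nearest integer: k = 11350.
V_code = V_min + k × range/2^14 = 0.41 + 11350 × 1.6/16384 = 1.5183984375 V.
V_in − V_code = 1.5183727 − (1.5183984375) = −25.7 µV.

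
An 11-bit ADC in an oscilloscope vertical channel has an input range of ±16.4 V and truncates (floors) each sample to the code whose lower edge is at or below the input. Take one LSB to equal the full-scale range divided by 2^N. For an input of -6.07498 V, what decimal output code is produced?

644

Span: 16.4 V − (-16.4 V) = 32.8 V. LSB = 32.8 V / 2^11 ≈ 16.02 mV.
code = ⌊(V_in − V_min)/LSB⌋ = ⌊(V_in − V_min) × 2^11 / range⌋
     = ⌊(-6.07498 − (-16.4)) × 2048 / 32.8⌋ = ⌊10.32502 × 2048/32.8⌋
     = ⌊644.684⌋ = 644.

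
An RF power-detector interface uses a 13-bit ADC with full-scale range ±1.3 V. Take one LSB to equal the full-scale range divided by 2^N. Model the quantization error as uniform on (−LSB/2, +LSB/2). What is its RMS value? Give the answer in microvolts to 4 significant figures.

91.62 µV

Full-scale range = 1.3 V − (-1.3 V) = 2.6 V.
One LSB is 2.6 V / 8192 = 317.383 µV.
For a uniform distribution on [−LSB/2, +LSB/2], V_rms = LSB/√12 = 317.383 µV/3.4641 = 91.62 µV.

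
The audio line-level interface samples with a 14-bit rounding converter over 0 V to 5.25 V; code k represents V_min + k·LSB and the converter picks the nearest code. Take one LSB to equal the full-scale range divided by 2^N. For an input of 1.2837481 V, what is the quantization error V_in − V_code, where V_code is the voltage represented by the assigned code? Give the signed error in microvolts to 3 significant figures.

Span = 5.25 V. LSB = 5.25 V / 2^14 ≈ 320.4 µV.
Position in LSBs: (1.2837481 − (0)) × 16384/5.25 = 4006.2722; rounding gives k = 4006.
Reconstructed level: 0 + 4006 × 5.25/16384 V = 1.2836608887 V.
V_in − V_code = 1.2837481 − (1.2836608887) = +87.2 µV.

+87.2 µV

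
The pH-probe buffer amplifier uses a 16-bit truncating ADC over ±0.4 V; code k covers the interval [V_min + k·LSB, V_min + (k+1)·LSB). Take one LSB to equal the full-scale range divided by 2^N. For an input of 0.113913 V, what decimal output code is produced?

The full-scale span is 0.4 − (-0.4) = 0.8 V. LSB = 0.8 V / 2^16 ≈ 12.21 µV.
V_in − V_min = 0.113913 − (-0.4) = 0.513913 V.
Divide by LSB: 0.513913 × 65536/0.8 = 42099.7530.
Truncating gives code 42099.

42099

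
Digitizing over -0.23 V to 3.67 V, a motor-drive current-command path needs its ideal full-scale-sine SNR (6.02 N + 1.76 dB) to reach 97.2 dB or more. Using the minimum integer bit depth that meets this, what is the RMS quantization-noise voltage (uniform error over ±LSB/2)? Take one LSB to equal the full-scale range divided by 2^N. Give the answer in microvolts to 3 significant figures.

17.2 µV

Full-scale range = 3.67 V − (-0.23 V) = 3.9 V.
6.02 N + 1.76 ≥ 97.2 gives N ≥ 15.854, so the minimum integer is 16.
Step size = 3.9/65536 V = 59.509 µV.
σ_q = LSB/√12 = 59.509 µV/3.4641 = 17.2 µV.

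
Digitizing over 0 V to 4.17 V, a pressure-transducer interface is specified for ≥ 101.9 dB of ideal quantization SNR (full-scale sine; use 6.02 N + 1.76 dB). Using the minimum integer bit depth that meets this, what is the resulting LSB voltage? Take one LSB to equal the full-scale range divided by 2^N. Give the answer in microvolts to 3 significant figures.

31.8 µV

V_FS = 4.17 V.
N ≥ (101.9 − 1.76)/6.02 = 16.635 → N_min = 17.
One LSB is 4.17 V / 131072 = 31.8 µV.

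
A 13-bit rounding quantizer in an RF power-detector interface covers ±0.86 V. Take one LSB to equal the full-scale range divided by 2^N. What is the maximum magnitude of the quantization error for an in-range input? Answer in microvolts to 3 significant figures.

Full-scale range = 0.86 V − (-0.86 V) = 1.72 V.
LSB = 1.72 V ÷ 2^13 = 1.72/8192 V = 209.96 µV.
Worst-case error for round-to-nearest is half an LSB: 105 µV.

105 µV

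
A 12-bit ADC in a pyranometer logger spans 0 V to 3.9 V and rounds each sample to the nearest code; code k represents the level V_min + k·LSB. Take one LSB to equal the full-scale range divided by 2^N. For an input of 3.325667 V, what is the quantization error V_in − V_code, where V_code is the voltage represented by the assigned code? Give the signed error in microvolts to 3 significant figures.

V_FS = 3.9 V. LSB = 3.9 V / 2^12 ≈ 0.9521 mV.
Position in LSBs: (3.325667 − (0)) × 4096/3.9 = 3492.8031; rounding gives k = 3493.
V_code = V_min + k × range/2^12 = 0 + 3493 × 3.9/4096 = 3.325854492 V.
e = 3.325667 − (3.325854492) = −187 µV.

−187 µV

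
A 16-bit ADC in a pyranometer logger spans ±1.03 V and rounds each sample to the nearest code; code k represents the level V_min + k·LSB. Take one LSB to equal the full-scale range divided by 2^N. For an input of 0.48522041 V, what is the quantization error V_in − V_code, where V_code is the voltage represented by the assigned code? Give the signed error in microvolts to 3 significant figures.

−12.4 µV

Full-scale range = 1.03 V − (-1.03 V) = 2.06 V. LSB = 2.06 V / 2^16 ≈ 31.43 µV.
Position in LSBs: (0.48522041 − (-1.03)) × 65536/2.06 = 48204.6043; rounding gives k = 48205.
Reconstructed level: -1.03 + 48205 × 2.06/65536 V = 0.48523284912 V.
Error = V_in − V_code = 0.48522041 − (0.48523284912) = −12.4 µV.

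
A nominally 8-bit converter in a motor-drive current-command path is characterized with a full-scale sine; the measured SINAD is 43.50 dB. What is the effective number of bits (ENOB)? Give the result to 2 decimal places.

6.93 bits

ENOB = (43.50 − 1.76)/6.02 = 6.9336 bits.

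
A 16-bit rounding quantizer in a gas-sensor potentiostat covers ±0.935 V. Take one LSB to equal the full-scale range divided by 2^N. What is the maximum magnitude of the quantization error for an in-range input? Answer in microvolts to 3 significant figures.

The full-scale span is 0.935 − (-0.935) = 1.87 V.
LSB = 1.87 V ÷ 2^16 = 1.87/65536 V = 28.534 µV.
A rounding quantizer has |error| ≤ LSB/2 = 14.3 µV.

14.3 µV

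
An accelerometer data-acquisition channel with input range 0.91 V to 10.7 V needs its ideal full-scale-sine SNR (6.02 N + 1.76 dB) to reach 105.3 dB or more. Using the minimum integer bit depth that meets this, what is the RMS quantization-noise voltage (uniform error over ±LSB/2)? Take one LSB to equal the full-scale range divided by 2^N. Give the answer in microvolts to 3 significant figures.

10.8 µV

Span: 10.7 V − (0.91 V) = 9.79 V.
Required N = ⌈(105.3 − 1.76)/6.02⌉ = ⌈17.199⌉ = 18.
One LSB is 9.79 V / 262144 = 37.346 µV.
σ_q = LSB/√12 = 37.346 µV/3.4641 = 10.8 µV.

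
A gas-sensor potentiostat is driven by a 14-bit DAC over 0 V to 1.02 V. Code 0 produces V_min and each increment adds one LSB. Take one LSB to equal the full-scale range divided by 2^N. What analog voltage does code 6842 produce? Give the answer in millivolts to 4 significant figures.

Span = 1.02 V. LSB = 1.02 V / 2^14.
Output = V_min + (6842/16384) × range = 0 + 0.417603 × 1.02 V
      = 0 + 0.425955 = 0.425955 V.

426.0 mV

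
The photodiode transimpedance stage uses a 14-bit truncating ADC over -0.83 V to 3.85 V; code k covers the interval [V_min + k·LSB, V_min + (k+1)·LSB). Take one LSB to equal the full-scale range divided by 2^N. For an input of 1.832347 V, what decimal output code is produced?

9320

The full-scale span is 3.85 − (-0.83) = 4.68 V. LSB = 4.68 V / 2^14 ≈ 285.6 µV.
code = ⌊(V_in − V_min)/LSB⌋ = ⌊(V_in − V_min) × 2^14 / range⌋
     = ⌊(1.832347 − (-0.83)) × 16384 / 4.68⌋ = ⌊2.662347 × 16384/4.68⌋
     = ⌊9320.490⌋ = 9320.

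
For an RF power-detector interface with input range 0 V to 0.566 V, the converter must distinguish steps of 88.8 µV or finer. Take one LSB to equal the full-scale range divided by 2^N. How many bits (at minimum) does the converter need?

13 bits

Full-scale range = 0.566 V.
Levels needed ≥ 0.566/88.8 µV = 6374. 2^13 = 8192 suffices, so N_min = 13.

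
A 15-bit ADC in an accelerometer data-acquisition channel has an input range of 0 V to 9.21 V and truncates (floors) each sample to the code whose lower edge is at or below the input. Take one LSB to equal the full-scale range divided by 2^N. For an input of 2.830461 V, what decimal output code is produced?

10070

Full-scale range = 9.21 V. LSB = 9.21 V / 2^15 ≈ 281.1 µV.
(V_in − V_min) × 2^15/range = (2.830461 − (0)) × 32768/9.21 = 10070.418.
Floor → code = 10070.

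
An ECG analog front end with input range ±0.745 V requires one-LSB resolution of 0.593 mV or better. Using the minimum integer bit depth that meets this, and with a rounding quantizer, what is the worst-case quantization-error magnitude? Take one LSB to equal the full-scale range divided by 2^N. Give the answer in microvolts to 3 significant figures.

Full-scale range = 0.745 V − (-0.745 V) = 1.49 V.
Need 2^N ≥ 1.49 V / 0.593 mV = 2513 → N_min = 12.
LSB = 1.49 V / 2^12 = 363.77 µV.
Max error for round-to-nearest is LSB/2 = 182 µV.

182 µV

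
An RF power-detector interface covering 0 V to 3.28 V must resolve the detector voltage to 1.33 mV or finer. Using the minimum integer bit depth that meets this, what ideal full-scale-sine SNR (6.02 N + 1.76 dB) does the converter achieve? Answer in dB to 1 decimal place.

74.0 dB

Range is 3.28 V.
Required number of levels: 3.28/1.33 mV = 2466.2; smallest N with 2^N ≥ that is 12.
Ideal SNR at N = 12: 6.02·12 + 1.76 = 74.0 dB.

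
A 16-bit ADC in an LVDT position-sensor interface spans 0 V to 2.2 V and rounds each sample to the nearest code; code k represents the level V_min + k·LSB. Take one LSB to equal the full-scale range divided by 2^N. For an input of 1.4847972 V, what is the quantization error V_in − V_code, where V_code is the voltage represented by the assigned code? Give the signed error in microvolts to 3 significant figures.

−8.10 µV

Range is 2.2 V. LSB = 2.2 V / 2^16 ≈ 33.57 µV.
(1.4847972 − (0)) / LSB = 1.4847972 × 65536/2.2 = 44230.7588. Nearest integer: k = 44231.
V_code = V_min + k × range/2^16 = 0 + 44231 × 2.2/65536 = 1.4848052979 V.
e = 1.4847972 − (1.4848052979) = −8.10 µV.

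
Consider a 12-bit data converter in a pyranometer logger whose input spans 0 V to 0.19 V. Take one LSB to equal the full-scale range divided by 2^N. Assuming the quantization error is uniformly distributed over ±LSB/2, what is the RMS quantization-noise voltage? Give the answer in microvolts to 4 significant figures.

13.39 µV

Range is 0.19 V.
Step size = 0.19/4096 V = 46.3867 µV.
σ_q = LSB/√12 = 46.3867 µV/3.4641 = 13.39 µV.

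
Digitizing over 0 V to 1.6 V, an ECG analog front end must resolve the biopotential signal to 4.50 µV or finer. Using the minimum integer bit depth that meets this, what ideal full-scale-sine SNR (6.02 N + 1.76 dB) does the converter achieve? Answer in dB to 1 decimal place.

Span = 1.6 V.
Levels needed ≥ 1.6/4.50 µV = 355600. 2^19 = 524288 suffices, so N_min = 19.
6.02(19) + 1.76 = 116.14 dB.

116.1 dB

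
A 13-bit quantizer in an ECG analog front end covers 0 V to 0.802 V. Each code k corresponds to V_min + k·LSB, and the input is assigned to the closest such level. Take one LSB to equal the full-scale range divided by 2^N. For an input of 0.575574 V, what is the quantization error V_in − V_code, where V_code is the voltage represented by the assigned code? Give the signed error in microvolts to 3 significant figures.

Range is 0.802 V. LSB = 0.802 V / 2^13 ≈ 97.90 µV.
(0.575574 − (0)) / LSB = 0.575574 × 8192/0.802 = 5879.1798. Nearest integer: k = 5879.
V_code = V_min + k × range/2^13 = 0 + 5879 × 0.802/8192 = 0.5755563965 V.
V_in − V_code = 0.575574 − (0.5755563965) = +17.6 µV.

+17.6 µV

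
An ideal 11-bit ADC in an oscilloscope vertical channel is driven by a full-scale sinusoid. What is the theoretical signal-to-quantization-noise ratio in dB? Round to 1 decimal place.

68.0 dB

Ideal quantization SNR: 6.02 × 11 + 1.76 dB = 68.0 dB.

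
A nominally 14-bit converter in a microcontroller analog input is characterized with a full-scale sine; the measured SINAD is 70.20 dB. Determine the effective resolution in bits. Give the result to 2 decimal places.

11.37 bits

Inverting SNR = 6.02 N + 1.76: N_eff = (70.20 − 1.76)/6.02 = 11.3688.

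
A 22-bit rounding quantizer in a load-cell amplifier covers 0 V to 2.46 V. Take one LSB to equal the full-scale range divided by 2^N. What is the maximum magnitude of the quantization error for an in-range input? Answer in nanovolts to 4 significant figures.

293.3 nV

Range is 2.46 V.
LSB = 2.46 V ÷ 2^22 = 2.46/4194304 V = 0.586510 µV.
A rounding quantizer has |error| ≤ LSB/2 = 293.3 nV.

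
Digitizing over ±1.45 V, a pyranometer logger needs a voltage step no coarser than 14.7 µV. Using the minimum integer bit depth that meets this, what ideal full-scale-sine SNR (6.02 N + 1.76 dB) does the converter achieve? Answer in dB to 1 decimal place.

110.1 dB

The full-scale span is 1.45 − (-1.45) = 2.9 V.
Required number of levels: 2.9/14.7 µV = 197280; smallest N with 2^N ≥ that is 18.
Ideal SNR at N = 18: 6.02·18 + 1.76 = 110.1 dB.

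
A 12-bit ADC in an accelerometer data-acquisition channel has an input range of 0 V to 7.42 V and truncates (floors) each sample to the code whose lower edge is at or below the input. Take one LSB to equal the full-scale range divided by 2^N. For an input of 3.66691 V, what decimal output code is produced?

Full-scale range = 7.42 V. LSB = 7.42 V / 2^12 ≈ 1.812 mV.
code = ⌊(V_in − V_min)/LSB⌋ = ⌊(V_in − V_min) × 2^12 / range⌋
     = ⌊(3.66691 − (0)) × 4096 / 7.42⌋ = ⌊3.66691 × 4096/7.42⌋
     = ⌊2024.213⌋ = 2024.

2024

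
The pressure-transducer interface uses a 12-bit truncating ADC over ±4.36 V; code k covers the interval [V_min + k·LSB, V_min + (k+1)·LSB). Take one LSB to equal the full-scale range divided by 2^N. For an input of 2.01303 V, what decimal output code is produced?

Range = 4.36 − (-4.36) = 8.72 V. LSB = 8.72 V / 2^12 ≈ 2.129 mV.
(V_in − V_min) × 2^12/range = (2.01303 − (-4.36)) × 4096/8.72 = 2993.570.
Floor → code = 2993.

2993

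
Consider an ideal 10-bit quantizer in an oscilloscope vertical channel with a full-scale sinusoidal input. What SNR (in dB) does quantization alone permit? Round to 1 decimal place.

62.0 dB

SNR = 6.02·10 + 1.76 = 61.96 dB.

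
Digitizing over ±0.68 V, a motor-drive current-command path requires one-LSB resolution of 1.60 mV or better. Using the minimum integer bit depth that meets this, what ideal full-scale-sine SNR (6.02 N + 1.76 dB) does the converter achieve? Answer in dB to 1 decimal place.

Span: 0.68 V − (-0.68 V) = 1.36 V.
Need 2^N ≥ 1.36 V / 1.60 mV = 850.0 → N_min = 10.
SNR = 6.02 × 10 + 1.76 = 61.96 dB.

62.0 dB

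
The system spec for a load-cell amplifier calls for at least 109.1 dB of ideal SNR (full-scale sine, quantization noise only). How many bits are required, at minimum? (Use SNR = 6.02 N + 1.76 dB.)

Required N = ⌈(109.1 − 1.76)/6.02⌉ = ⌈17.831⌉ = 18.

18 bits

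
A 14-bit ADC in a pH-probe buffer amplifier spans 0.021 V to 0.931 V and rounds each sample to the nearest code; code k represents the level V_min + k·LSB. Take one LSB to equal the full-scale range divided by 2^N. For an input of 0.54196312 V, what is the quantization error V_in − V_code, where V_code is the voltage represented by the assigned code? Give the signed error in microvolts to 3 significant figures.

The full-scale span is 0.931 − (0.021) = 0.91 V. LSB = 0.91 V / 2^14 ≈ 55.54 µV.
(0.54196312 − (0.021)) / LSB = 0.52096312 × 16384/0.91 = 9379.6261. Nearest integer: k = 9380.
Reconstructed level: 0.021 + 9380 × 0.91/16384 V = 0.54198388672 V.
e = 0.54196312 − (0.54198388672) = −20.8 µV.

−20.8 µV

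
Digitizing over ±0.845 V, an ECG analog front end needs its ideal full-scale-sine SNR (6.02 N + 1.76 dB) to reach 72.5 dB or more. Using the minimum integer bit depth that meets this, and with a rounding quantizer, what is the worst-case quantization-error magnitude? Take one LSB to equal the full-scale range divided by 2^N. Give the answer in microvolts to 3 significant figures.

206 µV

The full-scale span is 0.845 − (-0.845) = 1.69 V.
6.02 N + 1.76 ≥ 72.5 gives N ≥ 11.751, so the minimum integer is 12.
LSB = 1.69 V / 2^12 = 412.60 µV.
|e|_max = LSB/2 = 206 µV.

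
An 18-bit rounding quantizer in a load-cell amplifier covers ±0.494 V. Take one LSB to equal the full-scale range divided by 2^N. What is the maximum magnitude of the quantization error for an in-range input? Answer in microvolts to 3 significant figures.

1.88 µV

Span: 0.494 V − (-0.494 V) = 0.988 V.
LSB = 0.988 V ÷ 2^18 = 0.988/262144 V = 3.7689 µV.
Worst-case error for round-to-nearest is half an LSB: 1.88 µV.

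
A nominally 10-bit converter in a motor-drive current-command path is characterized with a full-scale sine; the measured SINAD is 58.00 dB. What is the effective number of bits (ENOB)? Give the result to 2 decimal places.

ENOB = (58.00 − 1.76)/6.02 = 9.3422 bits.

9.34 bits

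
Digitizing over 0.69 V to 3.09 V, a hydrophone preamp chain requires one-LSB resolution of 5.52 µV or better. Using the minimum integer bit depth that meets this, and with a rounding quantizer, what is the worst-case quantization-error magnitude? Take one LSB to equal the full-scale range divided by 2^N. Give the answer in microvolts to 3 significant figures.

Span: 3.09 V − (0.69 V) = 2.4 V.
2.4 V / 5.52 µV = 434800. Since 2^18 = 262144 and 2^19 = 524288, N = 19.
Step size = 2.4/524288 V = 4.5776 µV.
Max error for round-to-nearest is LSB/2 = 2.29 µV.

2.29 µV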